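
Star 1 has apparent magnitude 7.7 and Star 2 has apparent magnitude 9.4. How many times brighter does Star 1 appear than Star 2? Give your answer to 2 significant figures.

4.8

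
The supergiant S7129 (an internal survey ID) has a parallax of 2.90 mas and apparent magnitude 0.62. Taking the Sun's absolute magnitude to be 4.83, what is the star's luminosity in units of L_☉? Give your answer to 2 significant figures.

L/L_☉ ≈ 57000

d = 1/p = 1000/2.90 mas = 344.8 pc
M = m − 5 log₁₀ d + 5 = 0.62 − 5·2.5376 + 5 = -7.068
M − M_☉ = -7.068 − 4.83 = -11.898
L/L_☉ = 10^(−0.4 × -11.898) = 57440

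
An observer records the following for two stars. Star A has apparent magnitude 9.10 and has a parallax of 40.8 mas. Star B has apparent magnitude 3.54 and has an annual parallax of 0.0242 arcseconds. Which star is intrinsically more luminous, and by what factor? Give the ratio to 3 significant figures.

Star B is more luminous, by a factor of 476.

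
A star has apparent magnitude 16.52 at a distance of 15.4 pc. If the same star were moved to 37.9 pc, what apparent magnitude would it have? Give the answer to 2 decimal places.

Flux ∝ 1/d², so Δm = 5 log₁₀(d₂/d₁) = 5 log₁₀(37.9/15.4) = 1.956
m₂ = m₁ + Δm = 16.52 + (1.956) = 18.476

m ≈ 18.48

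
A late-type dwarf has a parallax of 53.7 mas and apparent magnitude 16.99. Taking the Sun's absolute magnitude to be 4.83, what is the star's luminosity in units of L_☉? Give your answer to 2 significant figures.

L/L_☉ ≈ 4.7×10^-5

d = 1/p = 1000/53.7 mas = 18.62 pc
M = m − 5 log₁₀ d + 5 = 16.99 − 5·1.2700 + 5 = 15.640
M − M_☉ = 15.640 − 4.83 = 10.810
L/L_☉ = 10^(−0.4 × 10.810) = 4.743×10^-5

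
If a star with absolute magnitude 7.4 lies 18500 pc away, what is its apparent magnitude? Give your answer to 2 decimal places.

m ≈ 23.74

m = M + 5 log₁₀ d − 5 = 7.4 + 5·4.2672 − 5 = 23.736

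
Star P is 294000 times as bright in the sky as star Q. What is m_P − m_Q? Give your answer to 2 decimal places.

m_P − m_Q ≈ -13.67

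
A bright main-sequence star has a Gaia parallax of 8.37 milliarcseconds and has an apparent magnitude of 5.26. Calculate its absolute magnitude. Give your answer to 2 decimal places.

M ≈ -0.13

p = 8.37 mas = 8.37×10^-3″ → d = 1/p = 119.5 pc
5 log₁₀(d/10 pc) = 5 log₁₀(119.5) − 5 = 5.386
M = m − 5 log₁₀(d/10) = 5.26 − 5.386 = -0.126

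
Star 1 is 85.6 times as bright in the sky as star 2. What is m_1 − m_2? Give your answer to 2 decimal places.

m_1 − m_2 ≈ -4.83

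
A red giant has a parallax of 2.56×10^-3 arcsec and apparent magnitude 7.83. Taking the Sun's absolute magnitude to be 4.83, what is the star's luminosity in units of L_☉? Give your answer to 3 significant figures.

L/L_☉ ≈ 96.3

d = 1/p = 1/2.56×10^-3″ = 390.6 pc
M = m − 5 log₁₀ d + 5 = 7.83 − 5·2.5918 + 5 = -0.129
M − M_☉ = -0.129 − 4.83 = -4.959
L/L_☉ = 10^(−0.4 × -4.959) = 96.28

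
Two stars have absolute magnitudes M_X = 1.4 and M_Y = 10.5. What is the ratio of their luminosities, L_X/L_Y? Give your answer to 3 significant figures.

L_X/L_Y ≈ 4370

ΔM = M_X − M_Y = -9.1
L_X/L_Y = 10^(−0.4 ΔM) = 10^3.640 = 4365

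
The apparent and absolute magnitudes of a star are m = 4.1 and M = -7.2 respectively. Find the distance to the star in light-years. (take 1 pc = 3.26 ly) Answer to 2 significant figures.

d ≈ 5900 ly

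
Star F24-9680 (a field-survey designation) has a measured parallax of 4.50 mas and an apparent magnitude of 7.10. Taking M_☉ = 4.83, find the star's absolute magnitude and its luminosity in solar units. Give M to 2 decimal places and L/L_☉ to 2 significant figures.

M ≈ 0.37; L/L_☉ ≈ 61

d = 1/p = 1000/4.50 mas = 222.2 pc
M = m − 5 log₁₀ d + 5 = 7.10 − 5·2.3468 + 5 = 0.366
M − M_☉ = 0.366 − 4.83 = -4.464
L/L_☉ = 10^(−0.4 × -4.464) = 61.03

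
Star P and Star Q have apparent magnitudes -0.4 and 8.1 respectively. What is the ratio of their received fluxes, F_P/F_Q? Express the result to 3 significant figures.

Δm = -0.4 − (8.1) = -8.5
Flux ratio = 10^(−0.4 Δm) = 10^(−0.4 × -8.5) = 10^3.400 = 2512

F_P/F_Q ≈ 2510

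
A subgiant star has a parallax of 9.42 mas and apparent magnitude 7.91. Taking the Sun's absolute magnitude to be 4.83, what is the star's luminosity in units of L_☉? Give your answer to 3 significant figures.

d = 1/p = 1000/9.42 mas = 106.2 pc
M = m − 5 log₁₀ d + 5 = 7.91 − 5·2.0259 + 5 = 2.780
M − M_☉ = 2.780 − 4.83 = -2.050
L/L_☉ = 10^(−0.4 × -2.050) = 6.605

L/L_☉ ≈ 6.61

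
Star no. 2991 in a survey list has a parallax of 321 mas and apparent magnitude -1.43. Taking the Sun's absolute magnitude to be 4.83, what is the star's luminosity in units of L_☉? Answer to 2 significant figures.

L/L_☉ ≈ 31

d = 1/p = 1000/321 mas = 3.115 pc
M = m − 5 log₁₀ d + 5 = -1.43 − 5·0.4935 + 5 = 1.103
M − M_☉ = 1.103 − 4.83 = -3.727
L/L_☉ = 10^(−0.4 × -3.727) = 30.97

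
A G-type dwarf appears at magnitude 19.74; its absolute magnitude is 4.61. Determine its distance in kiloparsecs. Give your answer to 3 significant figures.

d ≈ 10.6 kpc

Distance modulus: m − M = 19.74 − (4.61) = 15.130
m − M = 5 log₁₀ d − 5
log₁₀ d = (m − M)/5 + 1 = 4.0260
d = 10^4.0260 = 10620 pc
= 10.62 kpc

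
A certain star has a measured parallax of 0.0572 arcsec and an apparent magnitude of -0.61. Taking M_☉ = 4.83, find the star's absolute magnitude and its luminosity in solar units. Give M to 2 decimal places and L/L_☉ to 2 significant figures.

M ≈ -1.82; L/L_☉ ≈ 460

d = 1/p = 1/0.0572″ = 17.48 pc
M = m − 5 log₁₀ d + 5 = -0.61 − 5·1.2426 + 5 = -1.823
M − M_☉ = -1.823 − 4.83 = -6.653
L/L_☉ = 10^(−0.4 × -6.653) = 458.4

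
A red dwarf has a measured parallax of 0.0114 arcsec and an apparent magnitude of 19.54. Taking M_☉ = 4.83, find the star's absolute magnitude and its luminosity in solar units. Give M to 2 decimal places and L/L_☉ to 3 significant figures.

M ≈ 14.82; L/L_☉ ≈ 1.01×10^-4

d = 1/p = 1/0.0114″ = 87.72 pc
M = m − 5 log₁₀ d + 5 = 19.54 − 5·1.9431 + 5 = 14.825
M − M_☉ = 14.825 − 4.83 = 9.995
L/L_☉ = 10^(−0.4 × 9.995) = 1.005×10^-4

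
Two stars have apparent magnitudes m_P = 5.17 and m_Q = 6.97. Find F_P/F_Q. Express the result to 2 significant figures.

Magnitude difference = -1.80
Flux ratio = 10^(−0.4 Δm) = 10^(−0.4 × -1.80) = 10^0.720 = 5.248

F_P/F_Q ≈ 5.2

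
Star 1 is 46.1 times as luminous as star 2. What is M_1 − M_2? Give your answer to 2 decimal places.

Pogson: ΔM = −2.5 log₁₀(ratio) = −2.5 log₁₀(46.1) = −2.5 × 1.6637 = -4.159
Star 1 is brighter, so it has the smaller magnitude: the difference is negative.

M_1 − M_2 ≈ -4.16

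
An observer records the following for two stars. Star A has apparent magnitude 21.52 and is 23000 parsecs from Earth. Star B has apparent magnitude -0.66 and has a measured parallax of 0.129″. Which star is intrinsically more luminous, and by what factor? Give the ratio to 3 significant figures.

Star A: M = m − 5 log₁₀ d + 5 = 21.52 − 5·4.3617 + 5 = 4.711
Star B: d = 1/p = 1/0.129″ = 7.752 pc
Star B: M = m − 5 log₁₀ d + 5 = -0.66 − 5·0.8894 + 5 = -0.107
ΔM = M_A − M_B = 4.711 − (-0.107) = 4.818; smaller M is more luminous → Star B.
L ratio = 10^(0.4 |ΔM|) = 10^1.927 = 84.60

Star B is more luminous, by a factor of 84.6.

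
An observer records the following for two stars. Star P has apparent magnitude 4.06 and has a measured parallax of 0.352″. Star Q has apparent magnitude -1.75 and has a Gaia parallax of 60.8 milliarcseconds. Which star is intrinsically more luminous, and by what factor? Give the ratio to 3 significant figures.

Star P: d = 1/p = 1/0.352″ = 2.841 pc
Star P: M = m − 5 log₁₀ d + 5 = 4.06 − 5·0.4535 + 5 = 6.793
Star Q: p = 60.8 mas = 0.0608″ → d = 1/p = 16.45 pc
Star Q: M = m − 5 log₁₀ d + 5 = -1.75 − 5·1.2161 + 5 = -2.830
ΔM = M_P − M_Q = 6.793 − (-2.830) = 9.623; smaller M is more luminous → Star Q.
L ratio = 10^(0.4 |ΔM|) = 10^3.849 = 7068

Star Q is more luminous, by a factor of 7070.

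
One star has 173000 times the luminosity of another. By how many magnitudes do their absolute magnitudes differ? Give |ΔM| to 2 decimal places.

|ΔM| ≈ 13.10

Pogson: ΔM = −2.5 log₁₀(ratio) = −2.5 log₁₀(173000) = −2.5 × 5.2380 = -13.095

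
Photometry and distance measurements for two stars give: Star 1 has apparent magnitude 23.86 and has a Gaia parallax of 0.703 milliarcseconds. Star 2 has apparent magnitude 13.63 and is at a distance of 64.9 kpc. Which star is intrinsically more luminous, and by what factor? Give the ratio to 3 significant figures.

Star 1: p = 0.703 mas = 7.03×10^-4″ → d = 1/p = 1422 pc
Star 1: M = m − 5 log₁₀ d + 5 = 23.86 − 5·3.1530 + 5 = 13.095
Star 2: d = 64.9 kpc = 64900 pc
Star 2: M = m − 5 log₁₀ d + 5 = 13.63 − 5·4.8122 + 5 = -5.431
ΔM = M_1 − M_2 = 13.095 − (-5.431) = 18.526; smaller M is more luminous → Star 2.
L ratio = 10^(0.4 |ΔM|) = 10^7.410 = 2.573×10^7

Star 2 is more luminous, by a factor of 2.57×10^7.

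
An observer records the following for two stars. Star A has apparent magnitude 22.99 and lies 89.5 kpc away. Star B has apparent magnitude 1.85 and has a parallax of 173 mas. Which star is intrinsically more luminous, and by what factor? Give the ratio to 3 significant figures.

Star B is more luminous, by a factor of 1.19.

Star A: d = 89.5 kpc = 89500 pc
Star A: M = m − 5 log₁₀ d + 5 = 22.99 − 5·4.9518 + 5 = 3.231
Star B: p = 173 mas = 0.173″ → d = 1/p = 5.780 pc
Star B: M = m − 5 log₁₀ d + 5 = 1.85 − 5·0.7620 + 5 = 3.040
ΔM = M_A − M_B = 3.231 − (3.040) = 0.191; smaller M is more luminous → Star B.
L ratio = 10^(0.4 |ΔM|) = 10^0.076 = 1.192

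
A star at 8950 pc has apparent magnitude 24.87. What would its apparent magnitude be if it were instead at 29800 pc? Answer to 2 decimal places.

m ≈ 27.48

Flux ∝ 1/d², so Δm = 5 log₁₀(d₂/d₁) = 5 log₁₀(29800/8950) = 2.612
m₂ = m₁ + Δm = 24.87 + (2.612) = 27.482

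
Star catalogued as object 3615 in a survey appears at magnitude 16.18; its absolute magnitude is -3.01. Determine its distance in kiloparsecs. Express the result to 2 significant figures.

d ≈ 69 kpc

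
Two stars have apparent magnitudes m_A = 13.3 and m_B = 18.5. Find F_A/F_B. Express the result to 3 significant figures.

F_A/F_B ≈ 120

Magnitude difference = -5.2
Flux ratio = 10^(−0.4 Δm) = 10^(−0.4 × -5.2) = 10^2.080 = 120.2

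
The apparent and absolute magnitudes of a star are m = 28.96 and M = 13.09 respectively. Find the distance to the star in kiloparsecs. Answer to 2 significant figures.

d ≈ 15 kpc

μ = m − M = 15.870
m − M = 5 log₁₀ d − 5
log₁₀ d = (m − M)/5 + 1 = 4.1740
d = 10^4.1740 = 14930 pc
= 14.93 kpc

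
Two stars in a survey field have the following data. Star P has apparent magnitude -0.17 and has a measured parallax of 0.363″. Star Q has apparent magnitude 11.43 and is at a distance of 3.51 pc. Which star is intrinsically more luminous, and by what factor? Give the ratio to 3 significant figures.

Star P is more luminous, by a factor of 26900.

Star P: d = 1/p = 1/0.363″ = 2.755 pc
Star P: M = m − 5 log₁₀ d + 5 = -0.17 − 5·0.4401 + 5 = 2.630
Star Q: M = m − 5 log₁₀ d + 5 = 11.43 − 5·0.5453 + 5 = 13.703
ΔM = M_P − M_Q = 2.630 − (13.703) = -11.074; smaller M is more luminous → Star P.
L ratio = 10^(0.4 |ΔM|) = 10^4.430 = 26890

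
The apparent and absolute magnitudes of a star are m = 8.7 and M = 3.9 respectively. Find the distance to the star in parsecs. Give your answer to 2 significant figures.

d ≈ 91 pc

Distance modulus: m − M = 8.7 − (3.9) = 4.800
m − M = 5 log₁₀ d − 5
log₁₀ d = (m − M)/5 + 1 = 1.9600
d = 10^1.9600 = 91.20 pc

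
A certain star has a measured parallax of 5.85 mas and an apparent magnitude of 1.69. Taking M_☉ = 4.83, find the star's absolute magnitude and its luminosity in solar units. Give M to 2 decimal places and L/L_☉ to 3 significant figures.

M ≈ -4.47; L/L_☉ ≈ 5270

d = 1/p = 1000/5.85 mas = 170.9 pc
M = m − 5 log₁₀ d + 5 = 1.69 − 5·2.2328 + 5 = -4.474
M − M_☉ = -4.474 − 4.83 = -9.304
L/L_☉ = 10^(−0.4 × -9.304) = 5269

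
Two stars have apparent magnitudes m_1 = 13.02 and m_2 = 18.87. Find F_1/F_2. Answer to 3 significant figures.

F_1/F_2 ≈ 219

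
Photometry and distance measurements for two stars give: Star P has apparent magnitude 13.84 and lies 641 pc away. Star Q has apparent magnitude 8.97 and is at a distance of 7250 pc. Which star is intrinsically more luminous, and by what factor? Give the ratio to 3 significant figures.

Star P: M = m − 5 log₁₀ d + 5 = 13.84 − 5·2.8069 + 5 = 4.806
Star Q: M = m − 5 log₁₀ d + 5 = 8.97 − 5·3.8603 + 5 = -5.332
ΔM = M_P − M_Q = 4.806 − (-5.332) = 10.137; smaller M is more luminous → Star Q.
L ratio = 10^(0.4 |ΔM|) = 10^4.055 = 11350

Star Q is more luminous, by a factor of 11300.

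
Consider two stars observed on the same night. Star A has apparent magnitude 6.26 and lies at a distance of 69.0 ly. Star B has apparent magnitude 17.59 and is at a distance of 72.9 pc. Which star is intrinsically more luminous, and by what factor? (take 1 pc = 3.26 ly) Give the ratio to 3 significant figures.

Star A is more luminous, by a factor of 2870.

Star A: d = 69.0 ly / 3.26 = 21.17 pc
Star A: M = m − 5 log₁₀ d + 5 = 6.26 − 5·1.3256 + 5 = 4.632
Star B: M = m − 5 log₁₀ d + 5 = 17.59 − 5·1.8627 + 5 = 13.276
ΔM = M_A − M_B = 4.632 − (13.276) = -8.645; smaller M is more luminous → Star A.
L ratio = 10^(0.4 |ΔM|) = 10^3.458 = 2870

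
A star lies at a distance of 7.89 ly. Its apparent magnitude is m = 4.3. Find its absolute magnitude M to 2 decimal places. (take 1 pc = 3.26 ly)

d = 7.89 ly / 3.26 = 2.420 pc
5 log₁₀(d/10 pc) = 5 log₁₀(2.420) − 5 = -3.081
M = m − 5 log₁₀(d/10) = 4.3 + 3.081 = 7.381

M ≈ 7.38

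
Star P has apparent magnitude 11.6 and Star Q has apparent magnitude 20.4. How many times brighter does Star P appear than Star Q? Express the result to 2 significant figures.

Δm = 11.6 − (20.4) = -8.8
Flux ratio = 10^(−0.4 Δm) = 10^(−0.4 × -8.8) = 10^3.520 = 3311

3300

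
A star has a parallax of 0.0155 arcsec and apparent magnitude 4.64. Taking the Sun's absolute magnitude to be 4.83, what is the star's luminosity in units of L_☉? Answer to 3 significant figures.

L/L_☉ ≈ 49.6

d = 1/p = 1/0.0155″ = 64.52 pc
M = m − 5 log₁₀ d + 5 = 4.64 − 5·1.8097 + 5 = 0.592
M − M_☉ = 0.592 − 4.83 = -4.238
L/L_☉ = 10^(−0.4 × -4.238) = 49.58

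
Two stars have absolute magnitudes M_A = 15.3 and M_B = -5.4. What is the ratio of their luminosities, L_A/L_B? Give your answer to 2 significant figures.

L_A/L_B ≈ 5.2×10^-9

ΔM = M_A − M_B = 20.7
L_A/L_B = 10^(−0.4 ΔM) = 10^-8.280 = 5.248×10^-9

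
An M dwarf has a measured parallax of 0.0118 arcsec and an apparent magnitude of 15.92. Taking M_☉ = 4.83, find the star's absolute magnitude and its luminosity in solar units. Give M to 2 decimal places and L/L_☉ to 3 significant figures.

M ≈ 11.28; L/L_☉ ≈ 2.63×10^-3

d = 1/p = 1/0.0118″ = 84.75 pc
M = m − 5 log₁₀ d + 5 = 15.92 − 5·1.9281 + 5 = 11.279
M − M_☉ = 11.279 − 4.83 = 6.449
L/L_☉ = 10^(−0.4 × 6.449) = 2.632×10^-3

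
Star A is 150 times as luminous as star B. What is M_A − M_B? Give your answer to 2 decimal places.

Pogson: ΔM = −2.5 log₁₀(ratio) = −2.5 log₁₀(150) = −2.5 × 2.1761 = -5.440
Star A is brighter, so it has the smaller magnitude: the difference is negative.

M_A − M_B ≈ -5.44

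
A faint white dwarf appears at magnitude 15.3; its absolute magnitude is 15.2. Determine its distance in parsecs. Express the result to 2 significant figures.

d ≈ 10 pc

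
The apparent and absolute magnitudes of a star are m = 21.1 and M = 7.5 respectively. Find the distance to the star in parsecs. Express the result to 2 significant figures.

d ≈ 5200 pc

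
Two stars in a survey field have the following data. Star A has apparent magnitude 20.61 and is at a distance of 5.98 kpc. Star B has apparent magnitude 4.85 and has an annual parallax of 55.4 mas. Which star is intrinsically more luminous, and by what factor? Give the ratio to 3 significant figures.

Star B is more luminous, by a factor of 18.3.

Star A: d = 5.98 kpc = 5980 pc
Star A: M = m − 5 log₁₀ d + 5 = 20.61 − 5·3.7767 + 5 = 6.726
Star B: p = 55.4 mas = 0.0554″ → d = 1/p = 18.05 pc
Star B: M = m − 5 log₁₀ d + 5 = 4.85 − 5·1.2565 + 5 = 3.568
ΔM = M_A − M_B = 6.726 − (3.568) = 3.159; smaller M is more luminous → Star B.
L ratio = 10^(0.4 |ΔM|) = 10^1.264 = 18.35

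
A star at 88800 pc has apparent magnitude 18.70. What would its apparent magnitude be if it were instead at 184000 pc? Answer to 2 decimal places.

m ≈ 20.28

Flux ∝ 1/d², so Δm = 5 log₁₀(d₂/d₁) = 5 log₁₀(184000/88800) = 1.582
m₂ = m₁ + Δm = 18.70 + (1.582) = 20.282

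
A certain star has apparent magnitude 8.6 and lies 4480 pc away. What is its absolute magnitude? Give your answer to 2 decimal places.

5 log₁₀(d/10 pc) = 5 log₁₀(4480) − 5 = 13.256
M = m − 5 log₁₀(d/10) = 8.6 − 13.256 = -4.656

M ≈ -4.66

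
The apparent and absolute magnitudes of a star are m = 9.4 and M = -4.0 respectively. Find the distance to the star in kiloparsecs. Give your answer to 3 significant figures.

μ = m − M = 13.400
m − M = 5 log₁₀ d − 5
log₁₀ d = (m − M)/5 + 1 = 3.6800
d = 10^3.6800 = 4786 pc
= 4.786 kpc

d ≈ 4.79 kpc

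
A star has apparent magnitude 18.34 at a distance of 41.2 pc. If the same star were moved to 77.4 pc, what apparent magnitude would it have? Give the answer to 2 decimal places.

Flux ∝ 1/d², so Δm = 5 log₁₀(d₂/d₁) = 5 log₁₀(77.4/41.2) = 1.369
m₂ = m₁ + Δm = 18.34 + (1.369) = 19.709

m ≈ 19.71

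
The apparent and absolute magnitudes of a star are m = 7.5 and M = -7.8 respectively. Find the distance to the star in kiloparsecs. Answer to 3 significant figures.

d ≈ 11.5 kpc

μ = m − M = 15.300
m − M = 5 log₁₀ d − 5
log₁₀ d = (m − M)/5 + 1 = 4.0600
d = 10^4.0600 = 11480 pc
= 11.48 kpc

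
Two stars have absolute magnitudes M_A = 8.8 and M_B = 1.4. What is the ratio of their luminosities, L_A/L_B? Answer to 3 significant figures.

L_A/L_B ≈ 1.10×10^-3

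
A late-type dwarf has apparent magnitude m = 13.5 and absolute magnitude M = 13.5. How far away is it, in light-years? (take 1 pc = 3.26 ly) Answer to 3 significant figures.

d ≈ 32.6 ly

μ = m − M = 0.000
m − M = 5 log₁₀ d − 5
log₁₀ d = (m − M)/5 + 1 = 1.0000
d = 10^1.0000 = 10.00 pc
= 32.60 ly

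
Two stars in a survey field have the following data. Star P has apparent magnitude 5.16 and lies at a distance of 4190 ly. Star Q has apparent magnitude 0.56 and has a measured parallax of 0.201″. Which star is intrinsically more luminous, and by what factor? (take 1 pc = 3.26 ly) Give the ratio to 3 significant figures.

Star P is more luminous, by a factor of 965.

Star P: d = 4190 ly / 3.26 = 1285 pc
Star P: M = m − 5 log₁₀ d + 5 = 5.16 − 5·3.1090 + 5 = -5.385
Star Q: d = 1/p = 1/0.201″ = 4.975 pc
Star Q: M = m − 5 log₁₀ d + 5 = 0.56 − 5·0.6968 + 5 = 2.076
ΔM = M_P − M_Q = -5.385 − (2.076) = -7.461; smaller M is more luminous → Star P.
L ratio = 10^(0.4 |ΔM|) = 10^2.984 = 964.7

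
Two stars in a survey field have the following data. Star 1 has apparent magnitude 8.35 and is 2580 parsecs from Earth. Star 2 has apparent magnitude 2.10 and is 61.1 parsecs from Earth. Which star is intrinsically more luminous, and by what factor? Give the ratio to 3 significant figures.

Star 1 is more luminous, by a factor of 5.64.

Star 1: M = m − 5 log₁₀ d + 5 = 8.35 − 5·3.4116 + 5 = -3.708
Star 2: M = m − 5 log₁₀ d + 5 = 2.10 − 5·1.7860 + 5 = -1.830
ΔM = M_1 − M_2 = -3.708 − (-1.830) = -1.878; smaller M is more luminous → Star 1.
L ratio = 10^(0.4 |ΔM|) = 10^0.751 = 5.638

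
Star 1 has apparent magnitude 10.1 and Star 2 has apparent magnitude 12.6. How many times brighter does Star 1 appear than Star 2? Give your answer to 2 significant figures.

10

Δm = 10.1 − (12.6) = -2.5
Flux ratio = 10^(−0.4 Δm) = 10^(−0.4 × -2.5) = 10^1.000 = 10.00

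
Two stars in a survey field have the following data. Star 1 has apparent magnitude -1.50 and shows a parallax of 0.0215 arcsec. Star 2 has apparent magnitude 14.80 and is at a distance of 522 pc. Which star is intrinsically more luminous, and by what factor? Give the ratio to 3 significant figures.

Star 1 is more luminous, by a factor of 26300.

Star 1: d = 1/p = 1/0.0215″ = 46.51 pc
Star 1: M = m − 5 log₁₀ d + 5 = -1.50 − 5·1.6676 + 5 = -4.838
Star 2: M = m − 5 log₁₀ d + 5 = 14.80 − 5·2.7177 + 5 = 6.212
ΔM = M_1 − M_2 = -4.838 − (6.212) = -11.049; smaller M is more luminous → Star 1.
L ratio = 10^(0.4 |ΔM|) = 10^4.420 = 26290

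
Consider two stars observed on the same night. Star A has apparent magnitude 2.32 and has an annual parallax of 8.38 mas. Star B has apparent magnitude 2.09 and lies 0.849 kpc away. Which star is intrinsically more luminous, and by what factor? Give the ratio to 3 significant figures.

Star B is more luminous, by a factor of 62.6.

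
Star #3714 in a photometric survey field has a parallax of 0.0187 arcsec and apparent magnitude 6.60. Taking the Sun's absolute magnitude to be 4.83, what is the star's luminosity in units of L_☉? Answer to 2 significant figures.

L/L_☉ ≈ 5.6

d = 1/p = 1/0.0187″ = 53.48 pc
M = m − 5 log₁₀ d + 5 = 6.60 − 5·1.7282 + 5 = 2.959
M − M_☉ = 2.959 − 4.83 = -1.871
L/L_☉ = 10^(−0.4 × -1.871) = 5.602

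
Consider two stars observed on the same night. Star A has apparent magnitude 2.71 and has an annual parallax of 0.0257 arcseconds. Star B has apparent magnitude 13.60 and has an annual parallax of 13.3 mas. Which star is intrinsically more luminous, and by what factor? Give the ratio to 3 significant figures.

Star A is more luminous, by a factor of 6080.

Star A: d = 1/p = 1/0.0257″ = 38.91 pc
Star A: M = m − 5 log₁₀ d + 5 = 2.71 − 5·1.5901 + 5 = -0.240
Star B: p = 13.3 mas = 0.0133″ → d = 1/p = 75.19 pc
Star B: M = m − 5 log₁₀ d + 5 = 13.60 − 5·1.8761 + 5 = 9.219
ΔM = M_A − M_B = -0.240 − (9.219) = -9.460; smaller M is more luminous → Star A.
L ratio = 10^(0.4 |ΔM|) = 10^3.784 = 6079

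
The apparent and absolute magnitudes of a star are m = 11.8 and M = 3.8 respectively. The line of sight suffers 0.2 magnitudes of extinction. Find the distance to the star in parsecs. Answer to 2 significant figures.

d ≈ 360 pc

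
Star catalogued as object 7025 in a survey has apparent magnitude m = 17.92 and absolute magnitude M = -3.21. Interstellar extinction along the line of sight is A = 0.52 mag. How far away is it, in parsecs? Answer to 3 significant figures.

d ≈ 132000 pc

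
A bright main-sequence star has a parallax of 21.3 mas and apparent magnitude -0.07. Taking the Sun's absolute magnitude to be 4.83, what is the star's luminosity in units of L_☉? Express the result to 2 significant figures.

L/L_☉ ≈ 2000

d = 1/p = 1000/21.3 mas = 46.95 pc
M = m − 5 log₁₀ d + 5 = -0.07 − 5·1.6716 + 5 = -3.428
M − M_☉ = -3.428 − 4.83 = -8.258
L/L_☉ = 10^(−0.4 × -8.258) = 2010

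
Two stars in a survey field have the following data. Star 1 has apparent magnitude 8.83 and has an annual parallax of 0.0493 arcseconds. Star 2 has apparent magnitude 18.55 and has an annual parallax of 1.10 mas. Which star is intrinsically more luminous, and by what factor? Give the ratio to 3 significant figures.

Star 1 is more luminous, by a factor of 3.85.

Star 1: d = 1/p = 1/0.0493″ = 20.28 pc
Star 1: M = m − 5 log₁₀ d + 5 = 8.83 − 5·1.3072 + 5 = 7.294
Star 2: p = 1.10 mas = 1.10×10^-3″ → d = 1/p = 909.1 pc
Star 2: M = m − 5 log₁₀ d + 5 = 18.55 − 5·2.9586 + 5 = 8.757
ΔM = M_1 − M_2 = 7.294 − (8.757) = -1.463; smaller M is more luminous → Star 1.
L ratio = 10^(0.4 |ΔM|) = 10^0.585 = 3.847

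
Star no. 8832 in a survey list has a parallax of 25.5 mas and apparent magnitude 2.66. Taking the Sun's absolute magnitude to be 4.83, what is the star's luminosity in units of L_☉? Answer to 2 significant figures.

d = 1/p = 1000/25.5 mas = 39.22 pc
M = m − 5 log₁₀ d + 5 = 2.66 − 5·1.5935 + 5 = -0.307
M − M_☉ = -0.307 − 4.83 = -5.137
L/L_☉ = 10^(−0.4 × -5.137) = 113.5

L/L_☉ ≈ 110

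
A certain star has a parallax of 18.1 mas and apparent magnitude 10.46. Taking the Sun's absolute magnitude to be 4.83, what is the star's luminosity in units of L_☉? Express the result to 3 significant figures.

L/L_☉ ≈ 0.171

d = 1/p = 1000/18.1 mas = 55.25 pc
M = m − 5 log₁₀ d + 5 = 10.46 − 5·1.7423 + 5 = 6.748
M − M_☉ = 6.748 − 4.83 = 1.918
L/L_☉ = 10^(−0.4 × 1.918) = 0.1709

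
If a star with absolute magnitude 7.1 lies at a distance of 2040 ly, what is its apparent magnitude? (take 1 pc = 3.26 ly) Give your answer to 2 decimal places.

m ≈ 16.08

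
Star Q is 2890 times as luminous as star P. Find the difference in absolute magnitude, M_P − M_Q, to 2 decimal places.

M_P − M_Q ≈ 8.65

Pogson: ΔM = −2.5 log₁₀(ratio) = −2.5 log₁₀(2890) = −2.5 × 3.4609 = -8.652
Star Q is brighter so has the smaller magnitude: M_P − M_Q is positive.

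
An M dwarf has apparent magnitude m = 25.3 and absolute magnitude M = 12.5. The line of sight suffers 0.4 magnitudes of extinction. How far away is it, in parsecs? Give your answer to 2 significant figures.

d ≈ 3000 pc

m − M = 5 log₁₀(d/10 pc) + A  ⇒  25.3 − (12.5) − 0.4 = 5 log₁₀(d/10)
12.400 = 5 log₁₀(d/10)
log₁₀ d = (m − M − A)/5 + 1 = 3.4800
d = 10^3.4800 = 3020 pc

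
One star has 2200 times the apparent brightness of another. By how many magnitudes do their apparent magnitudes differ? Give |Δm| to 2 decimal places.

Pogson: Δm = −2.5 log₁₀(ratio) = −2.5 log₁₀(2200) = −2.5 × 3.3424 = -8.356

|Δm| ≈ 8.36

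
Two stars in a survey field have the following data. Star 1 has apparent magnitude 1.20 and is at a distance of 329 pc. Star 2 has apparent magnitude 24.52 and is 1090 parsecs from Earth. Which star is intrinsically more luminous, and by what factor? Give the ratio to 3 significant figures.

Star 1 is more luminous, by a factor of 1.94×10^8.

Star 1: M = m − 5 log₁₀ d + 5 = 1.20 − 5·2.5172 + 5 = -6.386
Star 2: M = m − 5 log₁₀ d + 5 = 24.52 − 5·3.0374 + 5 = 14.333
ΔM = M_1 − M_2 = -6.386 − (14.333) = -20.719; smaller M is more luminous → Star 1.
L ratio = 10^(0.4 |ΔM|) = 10^8.288 = 1.939×10^8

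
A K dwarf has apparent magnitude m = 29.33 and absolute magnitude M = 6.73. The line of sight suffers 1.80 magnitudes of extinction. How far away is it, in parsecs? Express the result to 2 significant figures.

d ≈ 140000 pc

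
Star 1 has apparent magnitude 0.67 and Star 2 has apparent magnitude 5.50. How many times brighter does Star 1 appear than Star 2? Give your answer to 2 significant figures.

86

Δm = 0.67 − (5.50) = -4.83
Flux ratio = 10^(−0.4 Δm) = 10^(−0.4 × -4.83) = 10^1.932 = 85.51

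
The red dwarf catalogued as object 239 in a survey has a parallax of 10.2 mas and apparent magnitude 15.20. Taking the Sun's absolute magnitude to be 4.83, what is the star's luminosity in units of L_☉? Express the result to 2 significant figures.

L/L_☉ ≈ 6.8×10^-3

d = 1/p = 1000/10.2 mas = 98.04 pc
M = m − 5 log₁₀ d + 5 = 15.20 − 5·1.9914 + 5 = 10.243
M − M_☉ = 10.243 − 4.83 = 5.413
L/L_☉ = 10^(−0.4 × 5.413) = 6.836×10^-3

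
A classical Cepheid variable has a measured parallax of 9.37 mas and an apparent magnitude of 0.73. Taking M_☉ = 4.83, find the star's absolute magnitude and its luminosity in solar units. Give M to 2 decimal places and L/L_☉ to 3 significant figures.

M ≈ -4.41; L/L_☉ ≈ 4970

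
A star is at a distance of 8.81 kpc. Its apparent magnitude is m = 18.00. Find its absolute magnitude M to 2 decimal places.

M ≈ 3.28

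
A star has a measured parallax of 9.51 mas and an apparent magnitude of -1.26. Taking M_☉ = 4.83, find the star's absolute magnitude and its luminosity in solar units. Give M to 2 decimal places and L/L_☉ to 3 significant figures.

M ≈ -6.37; L/L_☉ ≈ 30200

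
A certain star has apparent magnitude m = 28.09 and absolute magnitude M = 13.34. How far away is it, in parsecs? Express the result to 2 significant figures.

d ≈ 8900 pc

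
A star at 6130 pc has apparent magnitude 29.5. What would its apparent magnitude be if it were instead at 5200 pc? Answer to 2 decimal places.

Flux ∝ 1/d², so Δm = 5 log₁₀(d₂/d₁) = 5 log₁₀(5200/6130) = -0.357
m₂ = m₁ + Δm = 29.5 + (-0.357) = 29.143

m ≈ 29.14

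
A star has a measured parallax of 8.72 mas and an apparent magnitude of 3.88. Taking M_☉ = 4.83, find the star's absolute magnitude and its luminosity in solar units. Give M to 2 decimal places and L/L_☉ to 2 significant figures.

M ≈ -1.42; L/L_☉ ≈ 320

d = 1/p = 1000/8.72 mas = 114.7 pc
M = m − 5 log₁₀ d + 5 = 3.88 − 5·2.0595 + 5 = -1.417
M − M_☉ = -1.417 − 4.83 = -6.247
L/L_☉ = 10^(−0.4 × -6.247) = 315.5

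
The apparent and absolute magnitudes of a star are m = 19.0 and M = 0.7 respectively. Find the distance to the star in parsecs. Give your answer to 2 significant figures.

Distance modulus: m − M = 19.0 − (0.7) = 18.300
m − M = 5 log₁₀ d − 5
log₁₀ d = (m − M)/5 + 1 = 4.6600
d = 10^4.6600 = 45710 pc

d ≈ 46000 pc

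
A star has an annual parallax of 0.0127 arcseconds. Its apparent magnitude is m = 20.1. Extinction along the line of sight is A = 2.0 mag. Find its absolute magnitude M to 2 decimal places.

M ≈ 13.62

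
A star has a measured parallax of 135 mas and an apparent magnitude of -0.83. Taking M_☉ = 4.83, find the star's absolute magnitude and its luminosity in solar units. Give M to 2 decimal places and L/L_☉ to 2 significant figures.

M ≈ -0.18; L/L_☉ ≈ 100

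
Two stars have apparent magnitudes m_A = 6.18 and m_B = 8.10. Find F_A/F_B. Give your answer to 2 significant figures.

F_A/F_B ≈ 5.9

Δm = 6.18 − (8.10) = -1.92
Flux ratio = 10^(−0.4 Δm) = 10^(−0.4 × -1.92) = 10^0.768 = 5.861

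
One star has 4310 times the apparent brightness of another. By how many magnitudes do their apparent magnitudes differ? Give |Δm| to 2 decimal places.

|Δm| ≈ 9.09

Pogson: Δm = −2.5 log₁₀(ratio) = −2.5 log₁₀(4310) = −2.5 × 3.6345 = -9.086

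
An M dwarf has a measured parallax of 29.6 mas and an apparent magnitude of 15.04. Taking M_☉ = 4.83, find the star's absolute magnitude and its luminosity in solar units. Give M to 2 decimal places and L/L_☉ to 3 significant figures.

M ≈ 12.40; L/L_☉ ≈ 9.41×10^-4

d = 1/p = 1000/29.6 mas = 33.78 pc
M = m − 5 log₁₀ d + 5 = 15.04 − 5·1.5287 + 5 = 12.396
M − M_☉ = 12.396 − 4.83 = 7.566
L/L_☉ = 10^(−0.4 × 7.566) = 9.406×10^-4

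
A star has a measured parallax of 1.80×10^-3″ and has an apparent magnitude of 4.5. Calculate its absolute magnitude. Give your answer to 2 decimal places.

d = 1/p = 1/1.80×10^-3″ = 555.6 pc
5 log₁₀(d/10 pc) = 5 log₁₀(555.6) − 5 = 8.724
M = m − 5 log₁₀(d/10) = 4.5 − 8.724 = -4.224

M ≈ -4.22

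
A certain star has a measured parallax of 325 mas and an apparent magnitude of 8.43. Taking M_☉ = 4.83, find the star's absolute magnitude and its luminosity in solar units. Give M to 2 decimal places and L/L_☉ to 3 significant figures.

M ≈ 10.99; L/L_☉ ≈ 3.44×10^-3

d = 1/p = 1000/325 mas = 3.077 pc
M = m − 5 log₁₀ d + 5 = 8.43 − 5·0.4881 + 5 = 10.989
M − M_☉ = 10.989 − 4.83 = 6.159
L/L_☉ = 10^(−0.4 × 6.159) = 3.437×10^-3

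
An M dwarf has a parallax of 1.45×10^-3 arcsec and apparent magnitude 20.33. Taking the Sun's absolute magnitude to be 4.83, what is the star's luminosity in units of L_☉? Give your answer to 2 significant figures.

d = 1/p = 1/1.45×10^-3″ = 689.7 pc
M = m − 5 log₁₀ d + 5 = 20.33 − 5·2.8386 + 5 = 11.137
M − M_☉ = 11.137 − 4.83 = 6.307
L/L_☉ = 10^(−0.4 × 6.307) = 3.001×10^-3

L/L_☉ ≈ 3.0×10^-3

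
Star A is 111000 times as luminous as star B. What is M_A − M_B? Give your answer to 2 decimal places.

M_A − M_B ≈ -12.61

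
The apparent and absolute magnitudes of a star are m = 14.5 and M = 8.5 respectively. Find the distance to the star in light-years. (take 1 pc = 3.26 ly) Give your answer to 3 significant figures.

μ = m − M = 6.000
m − M = 5 log₁₀ d − 5
log₁₀ d = (m − M)/5 + 1 = 2.2000
d = 10^2.2000 = 158.5 pc
= 516.7 ly

d ≈ 517 ly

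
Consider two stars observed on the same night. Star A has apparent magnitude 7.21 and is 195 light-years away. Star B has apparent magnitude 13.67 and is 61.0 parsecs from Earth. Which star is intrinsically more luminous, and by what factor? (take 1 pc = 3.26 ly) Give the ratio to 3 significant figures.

Star A is more luminous, by a factor of 369.

Star A: d = 195 ly / 3.26 = 59.82 pc
Star A: M = m − 5 log₁₀ d + 5 = 7.21 − 5·1.7768 + 5 = 3.326
Star B: M = m − 5 log₁₀ d + 5 = 13.67 − 5·1.7853 + 5 = 9.743
ΔM = M_A − M_B = 3.326 − (9.743) = -6.417; smaller M is more luminous → Star A.
L ratio = 10^(0.4 |ΔM|) = 10^2.567 = 369.0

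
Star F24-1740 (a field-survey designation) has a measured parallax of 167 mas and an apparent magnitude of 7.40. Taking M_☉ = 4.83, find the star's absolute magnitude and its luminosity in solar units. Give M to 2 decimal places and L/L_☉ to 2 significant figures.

M ≈ 8.51; L/L_☉ ≈ 0.034

d = 1/p = 1000/167 mas = 5.988 pc
M = m − 5 log₁₀ d + 5 = 7.40 − 5·0.7773 + 5 = 8.514
M − M_☉ = 8.514 − 4.83 = 3.684
L/L_☉ = 10^(−0.4 × 3.684) = 0.03362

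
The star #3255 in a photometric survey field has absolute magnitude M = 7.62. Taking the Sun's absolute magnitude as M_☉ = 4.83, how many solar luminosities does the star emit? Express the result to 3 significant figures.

M − M_☉ = 7.62 − 4.83 = 2.790
L/L_☉ = 10^(−0.4 (M − M_☉)) = 10^-1.116 = 0.07656

L/L_☉ ≈ 0.0766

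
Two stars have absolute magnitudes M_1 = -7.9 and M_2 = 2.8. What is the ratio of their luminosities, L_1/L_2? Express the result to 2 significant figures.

L_1/L_2 ≈ 19000

ΔM = M_1 − M_2 = -10.7
L_1/L_2 = 10^(−0.4 ΔM) = 10^4.280 = 19050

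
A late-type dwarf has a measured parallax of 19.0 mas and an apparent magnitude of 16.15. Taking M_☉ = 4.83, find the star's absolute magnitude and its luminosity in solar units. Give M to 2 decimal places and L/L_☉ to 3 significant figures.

M ≈ 12.54; L/L_☉ ≈ 8.21×10^-4

d = 1/p = 1000/19.0 mas = 52.63 pc
M = m − 5 log₁₀ d + 5 = 16.15 − 5·1.7212 + 5 = 12.544
M − M_☉ = 12.544 − 4.83 = 7.714
L/L_☉ = 10^(−0.4 × 7.714) = 8.213×10^-4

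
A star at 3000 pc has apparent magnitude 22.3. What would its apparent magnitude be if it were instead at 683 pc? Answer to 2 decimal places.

Flux ∝ 1/d², so Δm = 5 log₁₀(d₂/d₁) = 5 log₁₀(683/3000) = -3.214
m₂ = m₁ + Δm = 22.3 + (-3.214) = 19.086

m ≈ 19.09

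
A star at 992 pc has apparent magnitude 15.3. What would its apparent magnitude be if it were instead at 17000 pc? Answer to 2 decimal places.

m ≈ 21.47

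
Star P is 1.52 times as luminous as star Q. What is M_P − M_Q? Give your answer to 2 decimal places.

Pogson: ΔM = −2.5 log₁₀(ratio) = −2.5 log₁₀(1.52) = −2.5 × 0.1818 = -0.455
Star P is brighter, so it has the smaller magnitude: the difference is negative.

M_P − M_Q ≈ -0.45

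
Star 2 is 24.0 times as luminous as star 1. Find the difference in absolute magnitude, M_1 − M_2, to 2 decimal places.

M_1 − M_2 ≈ 3.45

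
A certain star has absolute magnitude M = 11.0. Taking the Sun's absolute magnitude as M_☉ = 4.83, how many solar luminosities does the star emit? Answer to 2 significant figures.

L/L_☉ ≈ 3.4×10^-3

M − M_☉ = 11.0 − 4.83 = 6.170
L/L_☉ = 10^(−0.4 (M − M_☉)) = 10^-2.468 = 3.404×10^-3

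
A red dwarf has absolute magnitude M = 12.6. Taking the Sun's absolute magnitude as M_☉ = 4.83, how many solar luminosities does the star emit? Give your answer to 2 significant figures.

L/L_☉ ≈ 7.8×10^-4

M − M_☉ = 12.6 − 4.83 = 7.770
L/L_☉ = 10^(−0.4 (M − M_☉)) = 10^-3.108 = 7.798×10^-4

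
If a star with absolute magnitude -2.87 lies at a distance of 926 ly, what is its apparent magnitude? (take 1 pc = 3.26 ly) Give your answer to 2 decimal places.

m ≈ 4.40

d = 926 ly / 3.26 = 284.0 pc
m = M + 5 log₁₀ d − 5 = -2.87 + 5·2.4534 − 5 = 4.397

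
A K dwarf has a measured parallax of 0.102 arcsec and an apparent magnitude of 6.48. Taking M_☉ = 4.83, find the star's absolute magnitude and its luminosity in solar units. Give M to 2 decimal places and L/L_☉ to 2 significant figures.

d = 1/p = 1/0.102″ = 9.804 pc
M = m − 5 log₁₀ d + 5 = 6.48 − 5·0.9914 + 5 = 6.523
M − M_☉ = 6.523 − 4.83 = 1.693
L/L_☉ = 10^(−0.4 × 1.693) = 0.2103

M ≈ 6.52; L/L_☉ ≈ 0.21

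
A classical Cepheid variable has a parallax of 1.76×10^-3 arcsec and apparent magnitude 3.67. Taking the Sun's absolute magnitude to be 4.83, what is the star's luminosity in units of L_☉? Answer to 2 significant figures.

L/L_☉ ≈ 9400

d = 1/p = 1/1.76×10^-3″ = 568.2 pc
M = m − 5 log₁₀ d + 5 = 3.67 − 5·2.7545 + 5 = -5.102
M − M_☉ = -5.102 − 4.83 = -9.932
L/L_☉ = 10^(−0.4 × -9.932) = 9397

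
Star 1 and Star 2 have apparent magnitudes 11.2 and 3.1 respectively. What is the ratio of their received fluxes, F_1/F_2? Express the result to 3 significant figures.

Δm = 11.2 − (3.1) = 8.1
Flux ratio = 10^(−0.4 Δm) = 10^(−0.4 × 8.1) = 10^-3.240 = 5.754×10^-4

F_1/F_2 ≈ 5.75×10^-4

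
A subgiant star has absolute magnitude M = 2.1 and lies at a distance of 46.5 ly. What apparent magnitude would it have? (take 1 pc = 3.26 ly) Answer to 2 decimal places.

m ≈ 2.87

d = 46.5 ly / 3.26 = 14.26 pc
m = M + 5 log₁₀ d − 5 = 2.1 + 5·1.1542 − 5 = 2.871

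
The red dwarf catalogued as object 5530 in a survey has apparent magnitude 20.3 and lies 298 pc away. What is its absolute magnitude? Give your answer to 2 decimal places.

5 log₁₀(d/10 pc) = 5 log₁₀(298.0) − 5 = 7.371
M = m − 5 log₁₀(d/10) = 20.3 − 7.371 = 12.929

M ≈ 12.93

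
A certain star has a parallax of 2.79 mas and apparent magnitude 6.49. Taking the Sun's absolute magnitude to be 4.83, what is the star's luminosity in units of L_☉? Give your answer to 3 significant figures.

L/L_☉ ≈ 278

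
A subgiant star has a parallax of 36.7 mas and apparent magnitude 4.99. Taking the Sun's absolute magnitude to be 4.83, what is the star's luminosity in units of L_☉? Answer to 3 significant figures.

d = 1/p = 1000/36.7 mas = 27.25 pc
M = m − 5 log₁₀ d + 5 = 4.99 − 5·1.4353 + 5 = 2.813
M − M_☉ = 2.813 − 4.83 = -2.017
L/L_☉ = 10^(−0.4 × -2.017) = 6.407

L/L_☉ ≈ 6.41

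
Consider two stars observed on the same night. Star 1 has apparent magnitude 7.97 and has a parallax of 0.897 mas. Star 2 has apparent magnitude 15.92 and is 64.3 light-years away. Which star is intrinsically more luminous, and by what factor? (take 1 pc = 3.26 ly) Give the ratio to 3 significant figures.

Star 1 is more luminous, by a factor of 4.84×10^6.

Star 1: p = 0.897 mas = 8.97×10^-4″ → d = 1/p = 1115 pc
Star 1: M = m − 5 log₁₀ d + 5 = 7.97 − 5·3.0472 + 5 = -2.266
Star 2: d = 64.3 ly / 3.26 = 19.72 pc
Star 2: M = m − 5 log₁₀ d + 5 = 15.92 − 5·1.2950 + 5 = 14.445
ΔM = M_1 − M_2 = -2.266 − (14.445) = -16.711; smaller M is more luminous → Star 1.
L ratio = 10^(0.4 |ΔM|) = 10^6.684 = 4.835×10^6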